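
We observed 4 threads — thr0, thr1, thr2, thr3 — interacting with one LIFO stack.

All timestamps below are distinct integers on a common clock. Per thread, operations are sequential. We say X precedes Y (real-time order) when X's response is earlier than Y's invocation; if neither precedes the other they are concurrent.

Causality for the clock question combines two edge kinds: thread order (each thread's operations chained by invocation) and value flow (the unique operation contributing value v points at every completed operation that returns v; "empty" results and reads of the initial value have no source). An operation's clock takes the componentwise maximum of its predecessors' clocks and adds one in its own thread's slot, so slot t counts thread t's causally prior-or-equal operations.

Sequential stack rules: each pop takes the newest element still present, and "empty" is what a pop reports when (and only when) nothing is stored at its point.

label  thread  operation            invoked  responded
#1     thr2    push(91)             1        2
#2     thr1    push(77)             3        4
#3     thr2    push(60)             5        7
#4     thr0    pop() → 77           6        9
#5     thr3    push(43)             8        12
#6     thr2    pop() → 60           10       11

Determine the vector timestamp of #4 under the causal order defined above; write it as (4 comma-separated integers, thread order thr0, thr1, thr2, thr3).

(1, 1, 0, 0)

#5 (invocation 8): nothing precedes it; thr3's component alone gives (0, 0, 0, 1)
#1 (invocation 1): nothing precedes it; thr2's component alone gives (0, 0, 1, 0)
#2 (invocation 3): nothing precedes it; thr1's component alone gives (0, 1, 0, 0)
VC(#3, invoked at 5): max of VC(#1)=(0, 0, 1, 0), then +1 on thread thr2 → (0, 0, 2, 0)
VC(#4, invoked at 6): max of VC(#2)=(0, 1, 0, 0), then +1 on thread thr0 → (1, 1, 0, 0)
VC(#6, invoked at 10): max of VC(#3)=(0, 0, 2, 0), then +1 on thread thr2 → (0, 0, 3, 0)
target: VC(#4) = (1, 1, 0, 0)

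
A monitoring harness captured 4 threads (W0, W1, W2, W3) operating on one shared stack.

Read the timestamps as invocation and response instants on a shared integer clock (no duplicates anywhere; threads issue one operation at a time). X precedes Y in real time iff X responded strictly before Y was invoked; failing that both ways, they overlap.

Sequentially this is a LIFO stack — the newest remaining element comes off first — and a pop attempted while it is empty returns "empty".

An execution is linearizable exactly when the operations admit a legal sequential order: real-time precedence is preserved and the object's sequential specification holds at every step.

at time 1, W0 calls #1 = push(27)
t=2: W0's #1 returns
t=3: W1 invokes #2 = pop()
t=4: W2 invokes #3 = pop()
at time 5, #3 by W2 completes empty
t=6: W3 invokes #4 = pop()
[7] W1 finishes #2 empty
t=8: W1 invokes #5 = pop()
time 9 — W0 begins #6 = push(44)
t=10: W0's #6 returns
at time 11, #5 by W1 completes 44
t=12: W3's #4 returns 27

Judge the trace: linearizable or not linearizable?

cut after 6 events: linearizable; cut after 7 events (#2 responds, time 7): not linearizable
all 2 real-time-respecting orders fail — 3 completed stack operations, no legal replay
including or dropping the 1 pending operation (#4) in any combination fails
one such order, #1, #2, #3 (pending dropped), breaks at step 2 where #2 pop() → empty is illegal
one such order, #1, #3, #2 (pending dropped), breaks at step 2 where #3 pop() → empty is illegal

not linearizable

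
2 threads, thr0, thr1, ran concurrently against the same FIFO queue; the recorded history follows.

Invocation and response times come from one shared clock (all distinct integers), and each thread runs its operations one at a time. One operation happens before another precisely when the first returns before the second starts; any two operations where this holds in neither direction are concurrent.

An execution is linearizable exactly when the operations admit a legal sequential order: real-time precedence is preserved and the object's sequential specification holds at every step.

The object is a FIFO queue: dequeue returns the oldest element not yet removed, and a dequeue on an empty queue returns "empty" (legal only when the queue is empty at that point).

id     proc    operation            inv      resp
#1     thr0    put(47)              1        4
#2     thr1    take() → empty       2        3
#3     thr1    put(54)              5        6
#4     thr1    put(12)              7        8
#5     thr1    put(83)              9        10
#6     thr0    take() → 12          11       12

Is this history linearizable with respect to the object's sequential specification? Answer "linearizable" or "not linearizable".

through event 11 a valid linearization exists; event 12 (#6 responding at time 12) ends that
all 2 real-time-respecting orders fail — 6 completed FIFO queue operations, no legal replay
sample order #1, #2, #3, #4, #5, #6 stalls at step 2 — #2 take() → empty has no legal effect
sample order #2, #1, #3, #4, #5, #6 stalls at step 6 — #6 take() → 12 has no legal effect

not linearizable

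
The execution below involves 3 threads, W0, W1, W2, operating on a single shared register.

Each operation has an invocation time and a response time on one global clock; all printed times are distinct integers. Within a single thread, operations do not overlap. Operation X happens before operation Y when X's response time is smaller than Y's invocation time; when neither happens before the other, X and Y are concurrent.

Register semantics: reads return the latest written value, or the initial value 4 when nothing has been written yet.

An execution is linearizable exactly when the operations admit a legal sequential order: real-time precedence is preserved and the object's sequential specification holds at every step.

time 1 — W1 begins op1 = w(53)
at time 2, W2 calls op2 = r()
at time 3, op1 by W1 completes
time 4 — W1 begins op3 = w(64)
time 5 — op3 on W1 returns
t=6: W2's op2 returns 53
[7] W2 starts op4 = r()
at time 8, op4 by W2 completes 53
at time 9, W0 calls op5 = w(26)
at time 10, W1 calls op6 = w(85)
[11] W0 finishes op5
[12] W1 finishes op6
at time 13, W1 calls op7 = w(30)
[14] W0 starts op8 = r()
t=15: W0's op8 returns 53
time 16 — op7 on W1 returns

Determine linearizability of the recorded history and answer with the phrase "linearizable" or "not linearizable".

already the first 8 events (up to op4's response at time 8) admit no linearization; the first 7 still do
real-time-consistent orders of the 4 completed operations: 3 — all fail the register replay
take op1, op2, op3, op4: step 4 already fails, because op4 r() → 53 cannot occur there
take op1, op3, op2, op4: step 3 already fails, because op2 r() → 53 cannot occur there

not linearizable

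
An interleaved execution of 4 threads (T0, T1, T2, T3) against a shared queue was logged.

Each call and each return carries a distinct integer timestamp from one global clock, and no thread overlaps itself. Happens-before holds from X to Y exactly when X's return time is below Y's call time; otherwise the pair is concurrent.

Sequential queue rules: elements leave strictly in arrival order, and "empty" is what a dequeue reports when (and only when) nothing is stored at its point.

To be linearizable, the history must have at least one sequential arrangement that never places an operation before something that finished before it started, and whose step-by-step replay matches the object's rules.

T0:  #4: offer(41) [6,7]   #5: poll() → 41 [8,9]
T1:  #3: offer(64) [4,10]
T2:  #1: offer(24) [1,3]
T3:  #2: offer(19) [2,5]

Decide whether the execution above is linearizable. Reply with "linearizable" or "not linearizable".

not linearizable

prefix check: 1..8 passes, 1..9 fails once #5's time-9 response joins
2 orders of the 4 completed queue ops respect real time; none is legal
every completion of the 1 pending operation (#3) was checked; none linearizes
one such order, #1, #2, #4, #5 (pending dropped), breaks at step 4 where #5 poll() → 41 is illegal
one such order, #2, #1, #4, #5 (pending dropped), breaks at step 4 where #5 poll() → 41 is illegal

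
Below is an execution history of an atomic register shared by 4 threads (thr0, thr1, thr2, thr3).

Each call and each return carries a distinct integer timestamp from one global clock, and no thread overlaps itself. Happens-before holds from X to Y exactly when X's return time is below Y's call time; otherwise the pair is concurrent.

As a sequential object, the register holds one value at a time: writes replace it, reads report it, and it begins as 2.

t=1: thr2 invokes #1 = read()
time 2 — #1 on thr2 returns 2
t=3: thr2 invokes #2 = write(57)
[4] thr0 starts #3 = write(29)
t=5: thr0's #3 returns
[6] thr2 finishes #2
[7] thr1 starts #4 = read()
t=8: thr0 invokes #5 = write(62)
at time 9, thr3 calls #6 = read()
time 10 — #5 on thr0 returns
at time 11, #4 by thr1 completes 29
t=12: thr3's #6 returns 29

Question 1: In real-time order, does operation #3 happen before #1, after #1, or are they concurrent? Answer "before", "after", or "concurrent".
Answer: after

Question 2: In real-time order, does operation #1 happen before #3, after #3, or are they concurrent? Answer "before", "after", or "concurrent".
Answer: before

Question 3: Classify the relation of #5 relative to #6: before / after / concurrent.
Answer: concurrent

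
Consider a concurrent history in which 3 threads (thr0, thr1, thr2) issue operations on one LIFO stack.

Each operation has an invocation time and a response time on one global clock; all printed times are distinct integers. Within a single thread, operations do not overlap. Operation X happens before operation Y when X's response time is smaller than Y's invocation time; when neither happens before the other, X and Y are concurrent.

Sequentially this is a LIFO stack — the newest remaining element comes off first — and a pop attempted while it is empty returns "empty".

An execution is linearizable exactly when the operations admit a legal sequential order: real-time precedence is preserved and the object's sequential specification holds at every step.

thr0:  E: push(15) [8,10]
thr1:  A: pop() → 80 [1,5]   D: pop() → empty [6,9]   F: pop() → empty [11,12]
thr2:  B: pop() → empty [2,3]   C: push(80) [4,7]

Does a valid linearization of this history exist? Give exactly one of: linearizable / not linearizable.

events 1..11 are fine; event 12 — the response of F at time 12 — makes the prefix non-linearizable
real-time-consistent orders of the 6 completed operations: 8 — all fail the LIFO stack replay
e.g. A, B, C, D, E, F: illegal at step 1, since A pop() → 80 cannot apply there
e.g. A, B, C, E, D, F: illegal at step 1, since A pop() → 80 cannot apply there

not linearizable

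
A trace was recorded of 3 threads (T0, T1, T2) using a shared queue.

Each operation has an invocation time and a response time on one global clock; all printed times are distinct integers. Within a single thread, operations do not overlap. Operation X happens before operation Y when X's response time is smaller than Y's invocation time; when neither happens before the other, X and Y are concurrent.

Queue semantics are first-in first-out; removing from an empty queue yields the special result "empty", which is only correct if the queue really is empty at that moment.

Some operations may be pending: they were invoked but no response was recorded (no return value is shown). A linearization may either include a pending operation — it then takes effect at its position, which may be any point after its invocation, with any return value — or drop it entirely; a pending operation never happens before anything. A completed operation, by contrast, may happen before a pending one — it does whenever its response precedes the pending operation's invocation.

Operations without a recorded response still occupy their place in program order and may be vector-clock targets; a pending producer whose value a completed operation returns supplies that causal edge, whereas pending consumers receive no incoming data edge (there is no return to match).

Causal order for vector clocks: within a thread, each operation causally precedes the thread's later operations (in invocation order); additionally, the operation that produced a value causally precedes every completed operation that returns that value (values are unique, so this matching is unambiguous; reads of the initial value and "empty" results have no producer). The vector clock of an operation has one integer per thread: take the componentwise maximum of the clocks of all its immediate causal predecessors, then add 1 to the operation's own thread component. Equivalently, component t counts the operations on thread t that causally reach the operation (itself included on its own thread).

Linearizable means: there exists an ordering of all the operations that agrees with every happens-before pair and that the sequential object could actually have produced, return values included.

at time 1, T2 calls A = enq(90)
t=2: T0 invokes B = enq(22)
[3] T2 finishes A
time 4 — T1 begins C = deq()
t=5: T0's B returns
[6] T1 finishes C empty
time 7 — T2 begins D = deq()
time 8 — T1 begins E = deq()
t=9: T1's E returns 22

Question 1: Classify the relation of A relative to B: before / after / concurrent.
Answer: concurrent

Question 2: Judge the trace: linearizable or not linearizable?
not linearizable

cut after 5 events: linearizable; cut after 6 events (C responds, time 6): not linearizable
3 completed operations, 3 real-time-consistent orders — every queue replay fails
one such order, A, B, C, breaks at step 3 where C deq() → empty is illegal
one such order, A, C, B, breaks at step 2 where C deq() → empty is illegal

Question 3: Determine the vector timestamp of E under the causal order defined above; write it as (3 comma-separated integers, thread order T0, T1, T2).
Answer: (1, 2, 0)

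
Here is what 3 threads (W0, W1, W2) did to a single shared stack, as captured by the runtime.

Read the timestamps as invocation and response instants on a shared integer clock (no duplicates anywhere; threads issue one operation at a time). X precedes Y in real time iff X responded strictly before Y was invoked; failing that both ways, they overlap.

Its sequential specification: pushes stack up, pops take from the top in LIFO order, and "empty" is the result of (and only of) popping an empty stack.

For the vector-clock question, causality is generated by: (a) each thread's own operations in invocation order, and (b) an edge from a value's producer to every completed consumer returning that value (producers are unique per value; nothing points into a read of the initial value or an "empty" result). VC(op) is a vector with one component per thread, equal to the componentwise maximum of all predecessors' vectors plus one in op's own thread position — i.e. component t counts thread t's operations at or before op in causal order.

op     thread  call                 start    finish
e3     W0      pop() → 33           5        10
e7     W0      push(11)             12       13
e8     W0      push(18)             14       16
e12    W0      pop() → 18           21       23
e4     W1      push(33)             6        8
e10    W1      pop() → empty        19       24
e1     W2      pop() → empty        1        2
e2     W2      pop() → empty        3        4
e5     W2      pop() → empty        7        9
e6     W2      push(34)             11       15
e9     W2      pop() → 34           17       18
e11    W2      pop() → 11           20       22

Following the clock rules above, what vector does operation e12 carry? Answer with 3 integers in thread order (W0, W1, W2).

invoked at 1, e1 has no predecessors; its own W2 bump gives (0, 0, 1)
invoked at 6, e4 has no predecessors; its own W1 bump gives (0, 1, 0)
merge at e2 (invoked 3): VC(e1)=(0, 0, 1), own-thread bump on W2 → (0, 0, 2)
merge at e10 (invoked 19): VC(e4)=(0, 1, 0), own-thread bump on W1 → (0, 2, 0)
merge at e3 (invoked 5): VC(e4)=(0, 1, 0), own-thread bump on W0 → (1, 1, 0)
merge at e5 (invoked 7): VC(e2)=(0, 0, 2), own-thread bump on W2 → (0, 0, 3)
merge at e7 (invoked 12): VC(e3)=(1, 1, 0), own-thread bump on W0 → (2, 1, 0)
merge at e6 (invoked 11): VC(e5)=(0, 0, 3), own-thread bump on W2 → (0, 0, 4)
merge at e8 (invoked 14): VC(e7)=(2, 1, 0), own-thread bump on W0 → (3, 1, 0)
merge at e9 (invoked 17): VC(e6)=(0, 0, 4), own-thread bump on W2 → (0, 0, 5)
merge at e12 (invoked 21): VC(e8)=(3, 1, 0), own-thread bump on W0 → (4, 1, 0)
merge at e11 (invoked 20): VC(e7)=(2, 1, 0), VC(e9)=(0, 0, 5), own-thread bump on W2 → (2, 1, 6)
target: VC(e12) = (4, 1, 0)

(4, 1, 0)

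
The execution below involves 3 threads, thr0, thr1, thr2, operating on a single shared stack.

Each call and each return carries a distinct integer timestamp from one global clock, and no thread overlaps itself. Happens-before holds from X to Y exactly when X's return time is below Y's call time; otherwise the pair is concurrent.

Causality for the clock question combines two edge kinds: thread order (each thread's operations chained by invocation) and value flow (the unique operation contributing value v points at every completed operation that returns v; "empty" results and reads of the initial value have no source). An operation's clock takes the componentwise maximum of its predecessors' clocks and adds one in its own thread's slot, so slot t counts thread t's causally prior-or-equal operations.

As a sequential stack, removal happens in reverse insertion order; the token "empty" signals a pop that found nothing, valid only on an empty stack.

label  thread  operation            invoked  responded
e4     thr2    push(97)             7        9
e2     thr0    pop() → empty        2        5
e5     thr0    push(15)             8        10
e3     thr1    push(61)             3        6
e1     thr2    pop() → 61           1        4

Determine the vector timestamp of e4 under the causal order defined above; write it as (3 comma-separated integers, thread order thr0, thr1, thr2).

(0, 1, 2)

VC(e3, invoked at 3): no causal predecessors; +1 on thr1 → (0, 1, 0)
VC(e2, invoked at 2): no causal predecessors; +1 on thr0 → (1, 0, 0)
e1 (invocation 1): componentwise max over VC(e3)=(0, 1, 0), +1 at thr2, giving (0, 1, 1)
e5 (invocation 8): componentwise max over VC(e2)=(1, 0, 0), +1 at thr0, giving (2, 0, 0)
e4 (invocation 7): componentwise max over VC(e1)=(0, 1, 1), +1 at thr2, giving (0, 1, 2)
target: VC(e4) = (0, 1, 2)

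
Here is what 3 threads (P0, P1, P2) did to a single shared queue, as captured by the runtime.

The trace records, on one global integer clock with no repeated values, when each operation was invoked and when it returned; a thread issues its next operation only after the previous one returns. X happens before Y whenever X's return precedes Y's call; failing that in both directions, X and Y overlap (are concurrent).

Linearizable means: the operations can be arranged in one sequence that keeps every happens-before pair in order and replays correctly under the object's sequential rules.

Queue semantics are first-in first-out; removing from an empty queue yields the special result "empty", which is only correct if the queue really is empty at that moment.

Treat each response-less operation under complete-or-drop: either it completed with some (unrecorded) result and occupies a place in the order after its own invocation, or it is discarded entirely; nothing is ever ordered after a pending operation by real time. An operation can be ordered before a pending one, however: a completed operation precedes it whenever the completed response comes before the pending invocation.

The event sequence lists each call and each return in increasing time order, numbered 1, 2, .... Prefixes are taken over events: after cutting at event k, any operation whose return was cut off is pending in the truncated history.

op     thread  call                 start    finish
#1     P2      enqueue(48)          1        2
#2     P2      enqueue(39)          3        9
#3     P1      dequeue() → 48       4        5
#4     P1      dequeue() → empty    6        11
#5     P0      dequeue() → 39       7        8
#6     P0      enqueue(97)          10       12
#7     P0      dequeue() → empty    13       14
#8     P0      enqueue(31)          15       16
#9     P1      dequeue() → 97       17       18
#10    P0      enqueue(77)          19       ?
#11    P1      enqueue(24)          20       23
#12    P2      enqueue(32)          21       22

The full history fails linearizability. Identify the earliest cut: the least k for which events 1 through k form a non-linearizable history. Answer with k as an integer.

events 1..13 are still linearizable — one witness is #1, #2, #3, #5, #4, #6:
step 1: #1 enqueue(48) — queue <48>
step 2: #2 enqueue(39) — queue <48,39>
step 3: #3 dequeue() → 48 — queue <39>
step 4: #5 dequeue() → 39 — queue <>
step 5: #4 dequeue() → empty — queue <>
step 6: #6 enqueue(97) — queue <97>
with event 14 included (#7 responding at time 14), all real-time-consistent orders fail
e.g. #1, #2, #3, #4, #5, #6, #7: illegal at step 4, since #4 dequeue() → empty cannot apply there
e.g. #1, #2, #3, #5, #4, #6, #7: illegal at step 7, since #7 dequeue() → empty cannot apply there

14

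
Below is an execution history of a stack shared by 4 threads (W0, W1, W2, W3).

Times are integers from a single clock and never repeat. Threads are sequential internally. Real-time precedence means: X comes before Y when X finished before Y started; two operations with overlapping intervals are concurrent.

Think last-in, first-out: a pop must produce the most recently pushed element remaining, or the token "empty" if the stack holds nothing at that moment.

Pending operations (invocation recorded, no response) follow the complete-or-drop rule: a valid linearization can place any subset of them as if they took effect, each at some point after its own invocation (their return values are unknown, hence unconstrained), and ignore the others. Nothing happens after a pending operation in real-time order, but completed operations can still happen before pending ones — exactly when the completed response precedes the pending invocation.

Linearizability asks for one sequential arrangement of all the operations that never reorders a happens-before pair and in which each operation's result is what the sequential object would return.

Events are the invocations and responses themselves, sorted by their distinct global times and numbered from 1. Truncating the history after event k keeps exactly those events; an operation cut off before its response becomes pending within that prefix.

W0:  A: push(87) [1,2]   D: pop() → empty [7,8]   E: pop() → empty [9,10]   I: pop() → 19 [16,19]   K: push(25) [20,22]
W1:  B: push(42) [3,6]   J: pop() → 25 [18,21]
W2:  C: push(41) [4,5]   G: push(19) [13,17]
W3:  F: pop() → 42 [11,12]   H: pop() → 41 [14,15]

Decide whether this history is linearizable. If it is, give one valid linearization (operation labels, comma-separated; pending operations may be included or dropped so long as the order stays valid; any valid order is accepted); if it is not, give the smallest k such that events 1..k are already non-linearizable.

not linearizable — minimal violating prefix: 8 events

prefix check: 1..7 passes, 1..8 fails once D's time-8 response joins
the 4 completed operations admit 2 real-time orders; each fails the stack replay
take A, B, C, D: step 4 already fails, because D pop() → empty cannot occur there
take A, C, B, D: step 4 already fails, because D pop() → empty cannot occur there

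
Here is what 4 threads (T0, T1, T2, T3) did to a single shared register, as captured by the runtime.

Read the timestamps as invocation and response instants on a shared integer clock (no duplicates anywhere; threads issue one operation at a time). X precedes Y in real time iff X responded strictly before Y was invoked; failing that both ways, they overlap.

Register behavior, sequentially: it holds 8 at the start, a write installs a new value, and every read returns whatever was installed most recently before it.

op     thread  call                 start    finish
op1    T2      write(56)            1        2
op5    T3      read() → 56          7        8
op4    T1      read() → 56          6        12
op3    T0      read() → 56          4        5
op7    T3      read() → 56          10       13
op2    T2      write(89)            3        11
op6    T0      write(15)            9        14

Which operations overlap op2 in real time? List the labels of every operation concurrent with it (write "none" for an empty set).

op3, op4, op5, op6, op7

overlap test against op2 [3,11]: concurrent iff the interval meets 3..11
op1 [1,2]: before
op3 [4,5]: concurrent
op4 [6,12]: concurrent
op5 [7,8]: concurrent
op6 [9,14]: concurrent
op7 [10,13]: concurrent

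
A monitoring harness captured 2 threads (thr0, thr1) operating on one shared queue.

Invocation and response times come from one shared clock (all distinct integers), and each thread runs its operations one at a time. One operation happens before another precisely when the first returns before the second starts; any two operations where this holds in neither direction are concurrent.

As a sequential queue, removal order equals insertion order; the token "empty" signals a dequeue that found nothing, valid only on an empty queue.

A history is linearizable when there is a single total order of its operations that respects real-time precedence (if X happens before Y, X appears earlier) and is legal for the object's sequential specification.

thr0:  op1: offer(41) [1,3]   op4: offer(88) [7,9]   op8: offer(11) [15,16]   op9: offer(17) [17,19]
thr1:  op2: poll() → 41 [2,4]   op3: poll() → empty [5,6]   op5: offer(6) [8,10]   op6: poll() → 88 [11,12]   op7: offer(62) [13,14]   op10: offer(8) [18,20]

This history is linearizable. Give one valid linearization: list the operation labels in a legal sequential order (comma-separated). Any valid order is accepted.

after step 1 (op1 offer(41)): queue <41>
after step 2 (op2 poll() → 41): queue <>
after step 3 (op3 poll() → empty): queue <>
after step 4 (op4 offer(88)): queue <88>
after step 5 (op5 offer(6)): queue <88,6>
after step 6 (op6 poll() → 88): queue <6>
after step 7 (op7 offer(62)): queue <6,62>
after step 8 (op8 offer(11)): queue <6,62,11>
after step 9 (op9 offer(17)): queue <6,62,11,17>
after step 10 (op10 offer(8)): queue <6,62,11,17,8>

op1, op2, op3, op4, op5, op6, op7, op8, op9, op10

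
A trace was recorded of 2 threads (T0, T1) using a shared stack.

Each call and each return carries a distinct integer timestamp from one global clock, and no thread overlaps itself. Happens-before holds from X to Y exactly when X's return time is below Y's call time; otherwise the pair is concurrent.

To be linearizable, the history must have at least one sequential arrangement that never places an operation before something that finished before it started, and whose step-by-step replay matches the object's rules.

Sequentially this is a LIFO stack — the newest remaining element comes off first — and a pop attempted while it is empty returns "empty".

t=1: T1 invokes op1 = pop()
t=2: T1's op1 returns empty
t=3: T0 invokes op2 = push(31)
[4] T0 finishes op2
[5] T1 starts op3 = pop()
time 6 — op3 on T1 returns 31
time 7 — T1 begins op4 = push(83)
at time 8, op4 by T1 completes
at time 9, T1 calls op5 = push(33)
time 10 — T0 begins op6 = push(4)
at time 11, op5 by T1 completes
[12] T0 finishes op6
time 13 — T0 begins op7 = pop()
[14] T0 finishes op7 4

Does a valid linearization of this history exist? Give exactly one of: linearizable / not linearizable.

a witness: op1, op2, op3, op4, op5, op6, op7
after step 1 (op1 pop() → empty): stack <>
after step 2 (op2 push(31)): stack <31>
after step 3 (op3 pop() → 31): stack <>
after step 4 (op4 push(83)): stack <83>
after step 5 (op5 push(33)): stack <83,33>
after step 6 (op6 push(4)): stack <83,33,4>
after step 7 (op7 pop() → 4): stack <83,33>

linearizable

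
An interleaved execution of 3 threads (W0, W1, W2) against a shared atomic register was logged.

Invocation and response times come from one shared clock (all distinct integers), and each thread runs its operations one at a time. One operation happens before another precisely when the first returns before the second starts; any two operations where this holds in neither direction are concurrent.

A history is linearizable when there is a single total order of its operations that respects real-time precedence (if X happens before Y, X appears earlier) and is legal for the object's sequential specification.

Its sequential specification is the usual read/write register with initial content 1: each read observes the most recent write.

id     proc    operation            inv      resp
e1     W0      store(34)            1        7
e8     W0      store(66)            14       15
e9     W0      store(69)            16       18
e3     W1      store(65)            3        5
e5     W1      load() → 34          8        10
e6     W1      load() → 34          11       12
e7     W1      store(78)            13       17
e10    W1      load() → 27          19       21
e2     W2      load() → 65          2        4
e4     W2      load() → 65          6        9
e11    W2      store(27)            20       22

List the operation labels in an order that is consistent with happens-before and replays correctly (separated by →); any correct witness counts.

e3 → e2 → e4 → e1 → e5 → e6 → e7 → e8 → e9 → e11 → e10

1. e3 store(65), leaving value 65
2. e2 load() → 65, leaving value 65
3. e4 load() → 65, leaving value 65
4. e1 store(34), leaving value 34
5. e5 load() → 34, leaving value 34
6. e6 load() → 34, leaving value 34
7. e7 store(78), leaving value 78
8. e8 store(66), leaving value 66
9. e9 store(69), leaving value 69
10. e11 store(27), leaving value 27
11. e10 load() → 27, leaving value 27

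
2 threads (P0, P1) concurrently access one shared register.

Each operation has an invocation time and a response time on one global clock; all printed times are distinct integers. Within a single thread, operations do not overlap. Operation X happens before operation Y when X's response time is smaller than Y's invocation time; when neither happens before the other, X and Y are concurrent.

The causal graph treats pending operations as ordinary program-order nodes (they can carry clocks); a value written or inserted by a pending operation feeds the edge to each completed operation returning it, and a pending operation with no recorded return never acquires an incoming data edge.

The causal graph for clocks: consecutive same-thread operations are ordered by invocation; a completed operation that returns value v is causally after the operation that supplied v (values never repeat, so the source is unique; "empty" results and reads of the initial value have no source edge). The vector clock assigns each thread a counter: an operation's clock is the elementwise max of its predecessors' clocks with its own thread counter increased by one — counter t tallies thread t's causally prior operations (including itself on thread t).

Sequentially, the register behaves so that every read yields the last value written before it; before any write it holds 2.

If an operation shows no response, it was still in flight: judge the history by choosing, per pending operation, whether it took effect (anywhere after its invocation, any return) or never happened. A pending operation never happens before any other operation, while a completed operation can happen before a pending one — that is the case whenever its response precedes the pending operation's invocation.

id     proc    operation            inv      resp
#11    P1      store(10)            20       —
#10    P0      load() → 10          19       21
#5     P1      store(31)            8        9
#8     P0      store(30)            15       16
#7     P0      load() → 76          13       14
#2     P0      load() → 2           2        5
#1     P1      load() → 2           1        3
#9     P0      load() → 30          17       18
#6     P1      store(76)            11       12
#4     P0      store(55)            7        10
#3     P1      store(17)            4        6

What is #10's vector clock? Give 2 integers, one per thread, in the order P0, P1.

(6, 5)

root op #1, invoked 1: fresh clock plus P1's own tick → (0, 1)
root op #2, invoked 2: fresh clock plus P0's own tick → (1, 0)
#3 (invocation 4): componentwise max over VC(#1)=(0, 1), +1 at P1, giving (0, 2)
#4 (invocation 7): componentwise max over VC(#2)=(1, 0), +1 at P0, giving (2, 0)
#5 (invocation 8): componentwise max over VC(#3)=(0, 2), +1 at P1, giving (0, 3)
#6 (invocation 11): componentwise max over VC(#5)=(0, 3), +1 at P1, giving (0, 4)
#11 (invocation 20): componentwise max over VC(#6)=(0, 4), +1 at P1, giving (0, 5)
#7 (invocation 13): componentwise max over VC(#4)=(2, 0), VC(#6)=(0, 4), +1 at P0, giving (3, 4)
#8 (invocation 15): componentwise max over VC(#7)=(3, 4), +1 at P0, giving (4, 4)
#9 (invocation 17): componentwise max over VC(#8)=(4, 4), +1 at P0, giving (5, 4)
#10 (invocation 19): componentwise max over VC(#9)=(5, 4), VC(#11)=(0, 5), +1 at P0, giving (6, 5)
target: VC(#10) = (6, 5)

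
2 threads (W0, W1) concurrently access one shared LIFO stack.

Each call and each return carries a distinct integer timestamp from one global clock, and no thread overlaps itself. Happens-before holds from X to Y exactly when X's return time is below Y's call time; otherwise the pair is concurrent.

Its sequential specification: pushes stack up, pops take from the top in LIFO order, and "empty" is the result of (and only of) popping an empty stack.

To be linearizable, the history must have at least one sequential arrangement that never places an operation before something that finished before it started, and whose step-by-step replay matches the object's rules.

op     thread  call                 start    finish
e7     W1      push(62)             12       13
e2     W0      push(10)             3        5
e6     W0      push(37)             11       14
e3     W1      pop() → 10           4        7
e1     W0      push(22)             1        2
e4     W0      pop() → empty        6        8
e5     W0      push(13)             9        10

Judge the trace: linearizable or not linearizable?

not linearizable

already the first 8 events (up to e4's response at time 8) admit no linearization; the first 7 still do
4 completed operations, 3 real-time-consistent orders — every LIFO stack replay fails
for example e1, e2, e3, e4 fails at step 4: e4 pop() → empty is not legal there
for example e1, e2, e4, e3 fails at step 3: e4 pop() → empty is not legal there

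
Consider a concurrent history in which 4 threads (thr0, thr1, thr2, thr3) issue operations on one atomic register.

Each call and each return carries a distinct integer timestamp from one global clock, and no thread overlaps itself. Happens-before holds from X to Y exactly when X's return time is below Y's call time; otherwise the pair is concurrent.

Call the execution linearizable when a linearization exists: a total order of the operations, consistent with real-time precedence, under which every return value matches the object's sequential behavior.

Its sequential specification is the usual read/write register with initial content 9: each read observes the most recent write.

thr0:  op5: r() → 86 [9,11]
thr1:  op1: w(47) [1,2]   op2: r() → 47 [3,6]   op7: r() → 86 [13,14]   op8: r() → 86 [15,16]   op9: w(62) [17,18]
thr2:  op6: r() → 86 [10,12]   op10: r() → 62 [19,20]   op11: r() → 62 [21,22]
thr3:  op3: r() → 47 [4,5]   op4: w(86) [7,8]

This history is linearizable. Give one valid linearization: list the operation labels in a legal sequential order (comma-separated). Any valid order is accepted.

op1, op2, op3, op4, op5, op6, op7, op8, op9, op10, op11

step 1: op1 w(47) — value 47
step 2: op2 r() → 47 — value 47
step 3: op3 r() → 47 — value 47
step 4: op4 w(86) — value 86
step 5: op5 r() → 86 — value 86
step 6: op6 r() → 86 — value 86
step 7: op7 r() → 86 — value 86
step 8: op8 r() → 86 — value 86
step 9: op9 w(62) — value 62
step 10: op10 r() → 62 — value 62
step 11: op11 r() → 62 — value 62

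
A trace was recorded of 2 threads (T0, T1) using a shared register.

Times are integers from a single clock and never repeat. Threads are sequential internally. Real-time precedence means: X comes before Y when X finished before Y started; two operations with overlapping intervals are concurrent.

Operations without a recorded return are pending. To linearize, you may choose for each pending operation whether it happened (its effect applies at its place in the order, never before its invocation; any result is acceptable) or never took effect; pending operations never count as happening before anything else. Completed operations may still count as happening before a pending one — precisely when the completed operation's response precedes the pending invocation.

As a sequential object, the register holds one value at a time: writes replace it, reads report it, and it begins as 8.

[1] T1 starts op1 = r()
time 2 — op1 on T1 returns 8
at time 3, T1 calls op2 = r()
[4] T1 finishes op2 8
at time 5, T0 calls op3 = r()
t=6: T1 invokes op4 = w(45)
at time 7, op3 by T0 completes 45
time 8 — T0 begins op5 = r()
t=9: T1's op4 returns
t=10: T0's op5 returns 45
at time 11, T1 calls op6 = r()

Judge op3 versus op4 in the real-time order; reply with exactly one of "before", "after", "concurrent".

concurrent

op3 spans [5,7], op4 spans [6,9]
the intervals overlap in both directions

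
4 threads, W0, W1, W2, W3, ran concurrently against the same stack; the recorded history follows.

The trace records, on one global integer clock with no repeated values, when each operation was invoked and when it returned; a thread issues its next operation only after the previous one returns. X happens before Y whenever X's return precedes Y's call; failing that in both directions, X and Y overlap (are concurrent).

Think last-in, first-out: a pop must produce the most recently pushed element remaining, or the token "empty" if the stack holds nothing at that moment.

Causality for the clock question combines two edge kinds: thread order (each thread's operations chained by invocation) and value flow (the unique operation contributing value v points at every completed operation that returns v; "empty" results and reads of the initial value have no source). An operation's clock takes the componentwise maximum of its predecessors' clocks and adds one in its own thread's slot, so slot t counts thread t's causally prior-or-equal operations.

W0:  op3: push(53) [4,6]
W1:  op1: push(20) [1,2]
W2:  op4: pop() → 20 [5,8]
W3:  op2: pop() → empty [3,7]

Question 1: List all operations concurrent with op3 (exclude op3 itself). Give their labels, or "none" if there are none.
op3 spans [4,6]: anything still running between times 4 and 6 counts as concurrent
op1 [1,2]: before
op2 [3,7]: concurrent
op4 [5,8]: concurrent

op2, op4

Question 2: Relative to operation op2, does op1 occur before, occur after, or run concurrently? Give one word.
op1 spans [1,2], op2 spans [3,7]
resp(op1)=2 < inv(op2)=3

before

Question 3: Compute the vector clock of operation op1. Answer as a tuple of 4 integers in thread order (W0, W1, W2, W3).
root op op2, invoked 3: fresh clock plus W3's own tick → (0, 0, 0, 1)
root op op1, invoked 1: fresh clock plus W1's own tick → (0, 1, 0, 0)
root op op3, invoked 4: fresh clock plus W0's own tick → (1, 0, 0, 0)
invoked at 5, op4 merges VC(op1)=(0, 1, 0, 0) and bumps W2's slot → (0, 1, 1, 0)
target: VC(op1) = (0, 1, 0, 0)

(0, 1, 0, 0)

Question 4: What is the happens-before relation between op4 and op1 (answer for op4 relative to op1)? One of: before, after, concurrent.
op4 spans [5,8], op1 spans [1,2]
resp(op1)=2 < inv(op4)=5

after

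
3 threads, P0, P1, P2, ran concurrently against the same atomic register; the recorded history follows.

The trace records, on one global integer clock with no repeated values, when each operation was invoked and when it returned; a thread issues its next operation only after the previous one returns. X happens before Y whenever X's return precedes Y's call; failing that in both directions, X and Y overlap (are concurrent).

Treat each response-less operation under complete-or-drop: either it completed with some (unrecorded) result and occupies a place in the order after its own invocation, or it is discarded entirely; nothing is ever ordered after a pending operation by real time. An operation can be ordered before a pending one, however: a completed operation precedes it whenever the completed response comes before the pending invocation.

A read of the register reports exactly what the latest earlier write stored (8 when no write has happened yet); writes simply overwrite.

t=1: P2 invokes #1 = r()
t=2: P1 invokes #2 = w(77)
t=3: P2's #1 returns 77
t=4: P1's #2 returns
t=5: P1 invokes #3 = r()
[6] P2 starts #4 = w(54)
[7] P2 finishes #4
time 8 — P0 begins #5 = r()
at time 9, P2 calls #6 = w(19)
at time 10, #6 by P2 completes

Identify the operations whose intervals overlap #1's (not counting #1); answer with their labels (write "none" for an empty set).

#1 spans [1,3]: anything still running between times 1 and 3 counts as concurrent
#2 [2,4]: concurrent
#3 [5,…): after
#4 [6,7]: after
#5 [8,…): after
#6 [9,10]: after

#2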